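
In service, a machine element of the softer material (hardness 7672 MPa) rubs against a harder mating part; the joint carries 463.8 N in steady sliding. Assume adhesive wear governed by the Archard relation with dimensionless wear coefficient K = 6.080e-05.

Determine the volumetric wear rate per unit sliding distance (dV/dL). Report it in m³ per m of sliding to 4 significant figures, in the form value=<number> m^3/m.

value=3.676e-12 m^3/m

The algebra maintains full float precision; intermediate values are printed rounded; rounded just once: four significant digits.
Convert: Hardness H = 7672 MPa = 7.672e+09 Pa.
Restated in SI base units: W = 463.8 N, H = 7.672e+09 Pa, K = 6.080e-05.
Rate of wear dV/dL = K·W/H, per unit distance: 6.080e-05 · 463.8 / 7.672e+09 = 3.676e-12 m³/m.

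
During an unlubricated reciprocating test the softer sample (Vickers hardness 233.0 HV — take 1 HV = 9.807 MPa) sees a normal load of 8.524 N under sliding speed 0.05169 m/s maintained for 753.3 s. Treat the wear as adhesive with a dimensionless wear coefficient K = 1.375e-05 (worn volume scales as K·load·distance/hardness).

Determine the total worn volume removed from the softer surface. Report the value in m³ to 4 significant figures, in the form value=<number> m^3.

The intermediates are shown rounded, and each operation maintains full precision — a lone final rounding: 4 significant digits.
Convert: Distance L = v·t = 0.05169 m/s × 753.3 s = 38.94 m.
Convert: Hardness H = 233.0 HV × 9.807 MPa/HV = 2285 MPa = 2.285e+09 Pa.
In SI base units: W = 8.524 N, H = 2.285e+09 Pa, K = 1.375e-05.
Worn volume V = K·W·L/H = 1.375e-05 · 8.524 · 38.94 / 2.285e+09 = 1.997e-12 m³.

value=1.997e-12 m^3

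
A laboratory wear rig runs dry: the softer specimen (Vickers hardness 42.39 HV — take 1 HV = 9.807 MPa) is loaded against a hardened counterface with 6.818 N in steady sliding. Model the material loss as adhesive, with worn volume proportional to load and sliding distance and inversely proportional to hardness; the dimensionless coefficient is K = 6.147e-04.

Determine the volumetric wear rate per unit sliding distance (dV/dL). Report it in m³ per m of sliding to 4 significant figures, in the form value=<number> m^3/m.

value=1.008e-11 m^3/m

Printed values are rounded. Every step holds full float precision; rounded once at the end, at four significant figures.
Hardness H = 42.39 HV × 9.807 MPa/HV = 415.7 MPa = 4.157e+08 Pa.
As SI base values: W = 6.818 N, H = 4.157e+08 Pa, K = 6.147e-04.
Sliding wear rate dV/dL = K·W/H (independent of L): 6.147e-04 · 6.818 / 4.157e+08 = 1.008e-11 m³/m.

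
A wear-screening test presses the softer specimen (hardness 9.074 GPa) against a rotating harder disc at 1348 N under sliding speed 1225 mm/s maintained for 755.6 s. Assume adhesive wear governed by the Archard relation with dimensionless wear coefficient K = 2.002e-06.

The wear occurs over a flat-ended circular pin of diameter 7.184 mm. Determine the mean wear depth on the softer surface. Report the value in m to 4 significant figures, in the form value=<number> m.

value=6.791e-06 m

The intermediates are displayed rounded; the algebra carries exact precision — rounded once at the end: four significant digits.
Sliding speed v = 1225 mm/s = 1.225 m/s. Distance L = v·t = 1.225 m/s × 755.6 s = 925.6 m.
Hardness H = 9.074 GPa = 9.074e+09 Pa.
Pin diameter d = 7.184 mm = 0.007184 m. Contact area A = π·d²/4 = π·(0.007184 m)²/4 = 4.053e-05 m².
Restated in SI base units: W = 1348 N, H = 9.074e+09 Pa, K = 2.002e-06.
Apply Archard: V = K·W·L/H = 2.002e-06 · 1348 · 925.6 / 9.074e+09 = 2.753e-10 m³.
Average depth h = V/A = 2.753e-10 / 4.053e-05 = 6.791e-06 m.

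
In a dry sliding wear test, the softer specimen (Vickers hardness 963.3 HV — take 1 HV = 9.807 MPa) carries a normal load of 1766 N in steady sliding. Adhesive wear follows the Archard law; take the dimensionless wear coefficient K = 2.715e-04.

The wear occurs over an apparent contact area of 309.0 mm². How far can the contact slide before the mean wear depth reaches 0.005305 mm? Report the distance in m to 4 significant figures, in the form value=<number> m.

value=32.30 m

The intermediates appear rounded, and all arithmetic keeps exact precision, and rounded once at the end, at 4 significant digits.
Hardness H = 963.3 HV × 9.807 MPa/HV = 9447 MPa = 9.447e+09 Pa.
Contact area A = 309.0 mm² = 3.090e-04 m².
Depth limit h_lim = 0.005305 mm = 5.305e-06 m.
In SI base units: W = 1766 N, H = 9.447e+09 Pa, K = 2.715e-04.
Permissible volume V_lim = h_lim·A = 5.305e-06 · 3.090e-04 = 1.639e-09 m³.
So the life L = V_lim·H/(K·W) = 1.639e-09 · 9.447e+09 / (2.715e-04 · 1766) = 32.30 m.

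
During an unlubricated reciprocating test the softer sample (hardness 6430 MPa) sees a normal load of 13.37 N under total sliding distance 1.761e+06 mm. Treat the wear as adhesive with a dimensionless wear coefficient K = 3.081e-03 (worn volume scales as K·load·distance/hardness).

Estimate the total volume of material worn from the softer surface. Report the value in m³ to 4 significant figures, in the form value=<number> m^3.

Intermediates are printed rounded, and the algebra maintains full precision. Rounded once at the end, at 4 significant figures.
Convert: The distance L = 1.761e+06 mm = 1761 m.
Convert: Hardness H = 6430 MPa = 6.430e+09 Pa.
Collected in SI base units: W = 13.37 N, H = 6.430e+09 Pa, K = 3.081e-03.
Archard volume V = K·W·L/H = 3.081e-03 · 13.37 · 1761 / 6.430e+09 = 1.128e-08 m³.

value=1.128e-08 m^3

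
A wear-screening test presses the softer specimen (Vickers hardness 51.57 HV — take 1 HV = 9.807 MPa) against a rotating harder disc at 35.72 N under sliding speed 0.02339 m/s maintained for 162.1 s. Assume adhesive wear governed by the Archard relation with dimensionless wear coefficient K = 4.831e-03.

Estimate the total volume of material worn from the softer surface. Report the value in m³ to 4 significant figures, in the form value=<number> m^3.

value=1.294e-09 m^3

All working math keeps exact precision, and quoted intermediates are rounded; a single final rounding: four significant figures.
Convert: Distance covered L = v·t = 0.02339 m/s × 162.1 s = 3.792 m.
Convert: Hardness H = 51.57 HV × 9.807 MPa/HV = 505.7 MPa = 5.057e+08 Pa.
In SI base units, W = 35.72 N, H = 5.057e+08 Pa, K = 4.831e-03.
Apply Archard: V = K·W·L/H = 4.831e-03 · 35.72 · 3.792 / 5.057e+08 = 1.294e-09 m³.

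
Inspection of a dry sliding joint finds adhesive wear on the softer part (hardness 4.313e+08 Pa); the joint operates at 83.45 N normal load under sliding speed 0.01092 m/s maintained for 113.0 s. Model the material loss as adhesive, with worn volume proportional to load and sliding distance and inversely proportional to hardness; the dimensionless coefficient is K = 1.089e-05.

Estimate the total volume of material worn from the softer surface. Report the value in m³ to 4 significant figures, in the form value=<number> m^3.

value=2.600e-12 m^3

The intermediates are printed rounded; the algebra holds full precision. Rounded once at the end: four significant figures.
Distance L = v·t = 0.01092 m/s × 113.0 s = 1.234 m.
SI base units throughout: W = 83.45 N, H = 4.313e+08 Pa, K = 1.089e-05.
Volume removed: V = K·W·L/H = 1.089e-05 · 83.45 · 1.234 / 4.313e+08 = 2.600e-12 m³.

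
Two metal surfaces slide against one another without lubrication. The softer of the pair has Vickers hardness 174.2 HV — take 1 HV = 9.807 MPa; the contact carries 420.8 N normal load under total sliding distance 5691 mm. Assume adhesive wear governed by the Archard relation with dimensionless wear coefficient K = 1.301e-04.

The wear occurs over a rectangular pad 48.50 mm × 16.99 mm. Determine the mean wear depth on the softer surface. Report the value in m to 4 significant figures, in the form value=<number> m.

value=2.213e-07 m

The computation runs at full precision. Intermediates are printed rounded; rounded just once to four significant figures.
Distance L = 5691 mm = 5.691 m.
Hardness H = 174.2 HV × 9.807 MPa/HV = 1708 MPa = 1.708e+09 Pa.
Pad sides 48.50 mm × 16.99 mm = 0.04850 m × 0.01699 m. Contact area A = 0.04850 m × 0.01699 m = 8.240e-04 m².
As SI base values: W = 420.8 N, H = 1.708e+09 Pa, K = 1.301e-04.
Apply Archard: V = K·W·L/H = 1.301e-04 · 420.8 · 5.691 / 1.708e+09 = 1.824e-10 m³.
Mean depth h = V/A = 1.824e-10 / 8.240e-04 = 2.213e-07 m.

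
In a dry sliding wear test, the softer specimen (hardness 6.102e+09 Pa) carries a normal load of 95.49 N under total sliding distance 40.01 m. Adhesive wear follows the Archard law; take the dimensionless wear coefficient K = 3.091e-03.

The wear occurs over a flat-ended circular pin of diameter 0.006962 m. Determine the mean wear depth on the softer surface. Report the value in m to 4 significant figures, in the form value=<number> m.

value=5.084e-05 m

All arithmetic holds full float precision, and displayed values are rounded; a lone final rounding to 4 significant figures.
Contact area A = π·d²/4 = π·(0.006962 m)²/4 = 3.807e-05 m².
Collected in SI base units: W = 95.49 N, H = 6.102e+09 Pa, K = 3.091e-03.
Wear volume V = K·W·L/H = 3.091e-03 · 95.49 · 40.01 / 6.102e+09 = 1.935e-09 m³.
Depth h = V/A = 1.935e-09 / 3.807e-05 = 5.084e-05 m.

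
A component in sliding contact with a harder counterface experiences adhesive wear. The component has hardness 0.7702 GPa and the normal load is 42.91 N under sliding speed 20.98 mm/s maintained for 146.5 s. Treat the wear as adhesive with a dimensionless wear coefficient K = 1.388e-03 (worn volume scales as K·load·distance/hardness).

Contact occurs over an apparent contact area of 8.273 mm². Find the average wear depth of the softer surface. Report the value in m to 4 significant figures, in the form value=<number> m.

value=2.873e-05 m

The computation runs at full precision, and intermediate values are shown rounded. Rounded once at the end to four significant digits.
Convert: Sliding speed v = 20.98 mm/s = 0.02098 m/s. Sliding distance L = v·t = 0.02098 m/s × 146.5 s = 3.074 m.
Convert: Hardness H = 0.7702 GPa = 7.702e+08 Pa.
Convert: Contact area A = 8.273 mm² = 8.273e-06 m².
SI base units throughout: W = 42.91 N, H = 7.702e+08 Pa, K = 1.388e-03.
Worn volume V = K·W·L/H = 1.388e-03 · 42.91 · 3.074 / 7.702e+08 = 2.377e-10 m³.
Depth of wear h = V/A = 2.377e-10 / 8.273e-06 = 2.873e-05 m.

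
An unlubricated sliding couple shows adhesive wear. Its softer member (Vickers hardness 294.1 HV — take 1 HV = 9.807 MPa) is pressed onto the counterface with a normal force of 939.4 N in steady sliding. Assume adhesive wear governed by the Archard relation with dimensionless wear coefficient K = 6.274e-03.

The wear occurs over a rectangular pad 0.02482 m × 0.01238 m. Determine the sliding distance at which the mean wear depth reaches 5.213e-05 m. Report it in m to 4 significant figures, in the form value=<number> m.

Intermediates are printed rounded; the computation runs at exact precision; one final rounding: four significant figures.
Hardness H = 294.1 HV × 9.807 MPa/HV = 2884 MPa = 2.884e+09 Pa.
Contact area A = 0.02482 m × 0.01238 m = 3.073e-04 m².
In SI base units: W = 939.4 N, H = 2.884e+09 Pa, K = 6.274e-03.
Volume at the limit: V_lim = h_lim·A = 5.213e-05 · 3.073e-04 = 1.602e-08 m³.
Inverting, life L = V_lim·H/(K·W) = 1.602e-08 · 2.884e+09 / (6.274e-03 · 939.4) = 7.839 m.

value=7.839 m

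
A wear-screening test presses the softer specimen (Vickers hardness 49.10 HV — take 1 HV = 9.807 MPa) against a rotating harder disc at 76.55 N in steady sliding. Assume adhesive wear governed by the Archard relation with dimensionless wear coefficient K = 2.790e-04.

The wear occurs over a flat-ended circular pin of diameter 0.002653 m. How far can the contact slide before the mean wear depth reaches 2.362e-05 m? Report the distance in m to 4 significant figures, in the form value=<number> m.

The intermediates appear rounded. Each operation runs at full precision, and a lone final rounding to four significant digits.
Convert: Hardness H = 49.10 HV × 9.807 MPa/HV = 481.5 MPa = 4.815e+08 Pa.
Convert: Contact area A = π·d²/4 = π·(0.002653 m)²/4 = 5.528e-06 m².
SI base units throughout: W = 76.55 N, H = 4.815e+08 Pa, K = 2.790e-04.
Limit volume V_lim = h_lim·A = 2.362e-05 · 5.528e-06 = 1.306e-10 m³.
Sliding life L = V_lim·H/(K·W) = 1.306e-10 · 4.815e+08 / (2.790e-04 · 76.55) = 2.944 m.

value=2.944 m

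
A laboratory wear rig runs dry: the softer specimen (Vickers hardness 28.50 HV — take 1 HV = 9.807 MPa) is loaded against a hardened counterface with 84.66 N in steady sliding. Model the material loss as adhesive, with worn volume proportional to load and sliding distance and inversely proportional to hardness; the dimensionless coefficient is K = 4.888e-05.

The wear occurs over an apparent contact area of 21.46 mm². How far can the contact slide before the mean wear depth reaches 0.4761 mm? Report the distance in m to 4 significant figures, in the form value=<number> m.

Intermediate values are displayed rounded — the algebra runs at full float precision. Rounded just once: 4 significant digits.
Convert: Hardness H = 28.50 HV × 9.807 MPa/HV = 279.5 MPa = 2.795e+08 Pa.
Convert: Contact area A = 21.46 mm² = 2.146e-05 m².
Convert: Depth limit h_lim = 0.4761 mm = 4.761e-04 m.
Restated in SI base units: W = 84.66 N, H = 2.795e+08 Pa, K = 4.888e-05.
Wearable volume V_lim = h_lim·A = 4.761e-04 · 2.146e-05 = 1.022e-08 m³.
Sliding life L = V_lim·H/(K·W) = 1.022e-08 · 2.795e+08 / (4.888e-05 · 84.66) = 690.1 m.

value=690.1 m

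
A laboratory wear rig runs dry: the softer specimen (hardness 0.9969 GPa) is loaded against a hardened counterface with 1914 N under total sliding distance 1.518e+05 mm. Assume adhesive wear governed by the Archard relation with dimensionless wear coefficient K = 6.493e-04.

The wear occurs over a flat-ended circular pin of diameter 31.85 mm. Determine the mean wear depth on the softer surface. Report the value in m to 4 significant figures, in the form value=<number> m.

All working math maintains exact precision — quoted intermediates are rounded. Rounded just once to four significant figures.
Convert: Path length L = 1.518e+05 mm = 151.8 m.
Convert: Hardness H = 0.9969 GPa = 9.969e+08 Pa.
Convert: Pin diameter d = 31.85 mm = 0.03185 m. Contact area A = π·d²/4 = π·(0.03185 m)²/4 = 7.967e-04 m².
Restated in SI base units: W = 1914 N, H = 9.969e+08 Pa, K = 6.493e-04.
Archard volume V = K·W·L/H = 6.493e-04 · 1914 · 151.8 / 9.969e+08 = 1.892e-07 m³.
Depth h = V/A = 1.892e-07 / 7.967e-04 = 2.375e-04 m.

value=2.375e-04 m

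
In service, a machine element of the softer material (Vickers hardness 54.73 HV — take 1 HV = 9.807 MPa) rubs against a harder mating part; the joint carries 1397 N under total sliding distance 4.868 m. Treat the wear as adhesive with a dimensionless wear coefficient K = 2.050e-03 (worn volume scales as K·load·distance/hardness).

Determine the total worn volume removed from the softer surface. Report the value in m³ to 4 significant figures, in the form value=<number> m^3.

Intermediate values are displayed rounded; each operation keeps full float precision — one last rounding: 4 significant digits.
Convert: Hardness H = 54.73 HV × 9.807 MPa/HV = 536.7 MPa = 5.367e+08 Pa.
Expressed in SI base units: W = 1397 N, H = 5.367e+08 Pa, K = 2.050e-03.
By Archard's law, V = K·W·L/H = 2.050e-03 · 1397 · 4.868 / 5.367e+08 = 2.597e-08 m³.

value=2.597e-08 m^3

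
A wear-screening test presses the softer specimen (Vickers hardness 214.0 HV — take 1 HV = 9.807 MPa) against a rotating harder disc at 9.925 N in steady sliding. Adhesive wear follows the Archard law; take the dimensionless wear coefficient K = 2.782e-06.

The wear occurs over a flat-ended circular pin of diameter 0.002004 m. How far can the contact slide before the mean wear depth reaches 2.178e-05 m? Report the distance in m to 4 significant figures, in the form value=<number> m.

All working math maintains full float precision. The intermediates are displayed rounded; one last rounding to 4 significant digits.
Convert: Hardness H = 214.0 HV × 9.807 MPa/HV = 2099 MPa = 2.099e+09 Pa.
Convert: Contact area A = π·d²/4 = π·(0.002004 m)²/4 = 3.154e-06 m².
As SI base values: W = 9.925 N, H = 2.099e+09 Pa, K = 2.782e-06.
Permissible volume V_lim = h_lim·A = 2.178e-05 · 3.154e-06 = 6.870e-11 m³.
Sliding life L = V_lim·H/(K·W) = 6.870e-11 · 2.099e+09 / (2.782e-06 · 9.925) = 5222 m.

value=5222 m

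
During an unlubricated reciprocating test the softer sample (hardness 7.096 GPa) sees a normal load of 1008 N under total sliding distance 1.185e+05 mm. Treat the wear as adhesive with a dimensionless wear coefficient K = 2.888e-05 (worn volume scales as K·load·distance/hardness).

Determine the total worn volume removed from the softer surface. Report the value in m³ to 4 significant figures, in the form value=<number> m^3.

value=4.861e-10 m^3

The computation runs at full float precision, and intermediate values appear rounded — a lone final rounding, at 4 significant digits.
Distance L = 1.185e+05 mm = 118.5 m.
Hardness H = 7.096 GPa = 7.096e+09 Pa.
Collected in SI base units: W = 1008 N, H = 7.096e+09 Pa, K = 2.888e-05.
Archard relation: V = K·W·L/H = 2.888e-05 · 1008 · 118.5 / 7.096e+09 = 4.861e-10 m³.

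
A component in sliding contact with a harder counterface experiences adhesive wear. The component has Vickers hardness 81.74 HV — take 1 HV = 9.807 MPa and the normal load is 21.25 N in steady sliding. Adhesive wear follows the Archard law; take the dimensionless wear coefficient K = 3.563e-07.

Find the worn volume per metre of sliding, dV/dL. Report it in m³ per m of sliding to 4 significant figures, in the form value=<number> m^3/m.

Intermediates appear rounded — all working math carries full precision; a single final rounding: 4 significant digits.
Convert: Hardness H = 81.74 HV × 9.807 MPa/HV = 801.6 MPa = 8.016e+08 Pa.
In SI base units, W = 21.25 N, H = 8.016e+08 Pa, K = 3.563e-07.
Rate of wear dV/dL = K·W/H (independent of L): 3.563e-07 · 21.25 / 8.016e+08 = 9.445e-15 m³/m.

value=9.445e-15 m^3/m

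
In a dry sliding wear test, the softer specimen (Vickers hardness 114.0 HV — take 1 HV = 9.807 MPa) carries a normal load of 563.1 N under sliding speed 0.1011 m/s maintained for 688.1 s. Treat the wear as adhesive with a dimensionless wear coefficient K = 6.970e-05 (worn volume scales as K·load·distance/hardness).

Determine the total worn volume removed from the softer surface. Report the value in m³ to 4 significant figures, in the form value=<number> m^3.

value=2.442e-09 m^3

Intermediate values appear rounded — all working math maintains exact precision — rounded just once, at four significant figures.
The distance L = v·t = 0.1011 m/s × 688.1 s = 69.57 m.
Hardness H = 114.0 HV × 9.807 MPa/HV = 1118 MPa = 1.118e+09 Pa.
As SI base values: W = 563.1 N, H = 1.118e+09 Pa, K = 6.970e-05.
Archard relation: V = K·W·L/H = 6.970e-05 · 563.1 · 69.57 / 1.118e+09 = 2.442e-09 m³.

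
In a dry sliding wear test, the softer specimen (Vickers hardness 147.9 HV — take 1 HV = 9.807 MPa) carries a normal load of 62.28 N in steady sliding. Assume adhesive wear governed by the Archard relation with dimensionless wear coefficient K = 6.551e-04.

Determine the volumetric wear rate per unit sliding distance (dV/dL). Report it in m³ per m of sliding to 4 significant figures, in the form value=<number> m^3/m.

Intermediates are displayed rounded — every step runs at full float precision — one final rounding, at four significant figures.
Hardness H = 147.9 HV × 9.807 MPa/HV = 1450 MPa = 1.450e+09 Pa.
In SI base units: W = 62.28 N, H = 1.450e+09 Pa, K = 6.551e-04.
Rate of wear dV/dL = K·W/H (no L dependence): 6.551e-04 · 62.28 / 1.450e+09 = 2.813e-11 m³/m.

value=2.813e-11 m^3/m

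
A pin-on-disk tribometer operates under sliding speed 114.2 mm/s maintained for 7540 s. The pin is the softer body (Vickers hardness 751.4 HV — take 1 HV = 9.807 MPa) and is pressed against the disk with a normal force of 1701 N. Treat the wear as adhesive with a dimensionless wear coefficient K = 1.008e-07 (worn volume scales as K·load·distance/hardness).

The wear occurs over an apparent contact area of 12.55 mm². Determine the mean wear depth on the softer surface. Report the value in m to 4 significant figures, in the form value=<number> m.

Intermediates are printed rounded — every step holds full precision — one last rounding to 4 significant digits.
Convert: Sliding speed v = 114.2 mm/s = 0.1142 m/s. The distance L = v·t = 0.1142 m/s × 7540 s = 861.1 m.
Convert: Hardness H = 751.4 HV × 9.807 MPa/HV = 7369 MPa = 7.369e+09 Pa.
Convert: Contact area A = 12.55 mm² = 1.255e-05 m².
In SI base units: W = 1701 N, H = 7.369e+09 Pa, K = 1.008e-07.
By Archard's law, V = K·W·L/H = 1.008e-07 · 1701 · 861.1 / 7.369e+09 = 2.004e-11 m³.
Mean depth h = V/A = 2.004e-11 / 1.255e-05 = 1.596e-06 m.

value=1.596e-06 m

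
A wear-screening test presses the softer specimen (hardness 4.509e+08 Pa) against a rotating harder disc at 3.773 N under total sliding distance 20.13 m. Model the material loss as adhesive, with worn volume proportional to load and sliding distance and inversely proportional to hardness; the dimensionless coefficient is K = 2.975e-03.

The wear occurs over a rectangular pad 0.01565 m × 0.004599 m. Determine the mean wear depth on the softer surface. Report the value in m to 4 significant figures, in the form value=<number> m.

Intermediates are displayed rounded. Every step maintains full float precision — rounded once at the end: four significant figures.
Contact area A = 0.01565 m × 0.004599 m = 7.197e-05 m².
In SI base units, W = 3.773 N, H = 4.509e+08 Pa, K = 2.975e-03.
Archard volume V = K·W·L/H = 2.975e-03 · 3.773 · 20.13 / 4.509e+08 = 5.011e-10 m³.
Mean depth h = V/A = 5.011e-10 / 7.197e-05 = 6.962e-06 m.

value=6.962e-06 m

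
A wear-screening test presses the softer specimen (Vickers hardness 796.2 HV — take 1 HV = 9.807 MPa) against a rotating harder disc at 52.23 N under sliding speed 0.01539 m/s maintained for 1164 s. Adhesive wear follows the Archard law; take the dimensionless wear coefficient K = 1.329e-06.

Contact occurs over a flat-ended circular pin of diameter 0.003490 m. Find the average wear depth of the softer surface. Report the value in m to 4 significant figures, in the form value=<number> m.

value=1.665e-08 m

The algebra carries exact precision; intermediate values are displayed rounded. Rounded once at the end to 4 significant digits.
Path length L = v·t = 0.01539 m/s × 1164 s = 17.91 m.
Hardness H = 796.2 HV × 9.807 MPa/HV = 7808 MPa = 7.808e+09 Pa.
Contact area A = π·d²/4 = π·(0.003490 m)²/4 = 9.566e-06 m².
SI base units throughout: W = 52.23 N, H = 7.808e+09 Pa, K = 1.329e-06.
Wear volume V = K·W·L/H = 1.329e-06 · 52.23 · 17.91 / 7.808e+09 = 1.592e-13 m³.
Depth h = V/A = 1.592e-13 / 9.566e-06 = 1.665e-08 m.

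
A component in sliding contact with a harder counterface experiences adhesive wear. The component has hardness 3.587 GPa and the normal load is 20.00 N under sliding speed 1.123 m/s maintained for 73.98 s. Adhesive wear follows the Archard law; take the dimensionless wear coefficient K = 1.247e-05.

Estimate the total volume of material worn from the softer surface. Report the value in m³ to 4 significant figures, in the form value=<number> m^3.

value=5.776e-12 m^3

Every step runs at exact precision. The intermediates are displayed rounded — rounded just once to 4 significant figures.
Path length L = v·t = 1.123 m/s × 73.98 s = 83.08 m.
Hardness H = 3.587 GPa = 3.587e+09 Pa.
As SI base values: W = 20.00 N, H = 3.587e+09 Pa, K = 1.247e-05.
The Archard volume V = K·W·L/H = 1.247e-05 · 20.00 · 83.08 / 3.587e+09 = 5.776e-12 m³.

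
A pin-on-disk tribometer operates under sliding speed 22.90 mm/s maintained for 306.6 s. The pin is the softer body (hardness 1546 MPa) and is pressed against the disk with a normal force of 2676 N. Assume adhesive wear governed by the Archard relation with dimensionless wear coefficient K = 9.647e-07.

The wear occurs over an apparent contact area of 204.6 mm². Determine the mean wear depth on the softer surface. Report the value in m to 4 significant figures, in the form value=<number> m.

value=5.730e-08 m

The computation holds full float precision. Intermediate values are displayed rounded, and a single final rounding: 4 significant figures.
Convert: Sliding speed v = 22.90 mm/s = 0.02290 m/s. Distance L = v·t = 0.02290 m/s × 306.6 s = 7.021 m.
Convert: Hardness H = 1546 MPa = 1.546e+09 Pa.
Convert: Contact area A = 204.6 mm² = 2.046e-04 m².
Expressed in SI base units: W = 2676 N, H = 1.546e+09 Pa, K = 9.647e-07.
Volume removed: V = K·W·L/H = 9.647e-07 · 2676 · 7.021 / 1.546e+09 = 1.172e-11 m³.
Mean depth h = V/A = 1.172e-11 / 2.046e-04 = 5.730e-08 m.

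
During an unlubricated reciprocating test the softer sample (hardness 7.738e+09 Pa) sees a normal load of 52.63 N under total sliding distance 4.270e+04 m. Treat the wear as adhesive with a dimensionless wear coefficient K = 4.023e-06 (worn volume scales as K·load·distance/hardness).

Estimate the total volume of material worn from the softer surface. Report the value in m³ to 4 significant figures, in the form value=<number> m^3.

value=1.168e-09 m^3

Printed values are rounded; the computation maintains exact precision; a single final rounding: four significant digits.
SI base units throughout: W = 52.63 N, H = 7.738e+09 Pa, K = 4.023e-06.
Volume removed: V = K·W·L/H = 4.023e-06 · 52.63 · 4.270e+04 / 7.738e+09 = 1.168e-09 m³.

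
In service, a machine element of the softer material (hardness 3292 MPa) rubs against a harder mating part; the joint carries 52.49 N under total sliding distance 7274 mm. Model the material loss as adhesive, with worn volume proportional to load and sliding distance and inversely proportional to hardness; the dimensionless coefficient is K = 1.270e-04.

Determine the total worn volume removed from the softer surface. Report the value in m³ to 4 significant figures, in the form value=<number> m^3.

Intermediate values are displayed rounded; every step keeps full float precision; one final rounding to four significant figures.
Convert: The distance L = 7274 mm = 7.274 m.
Convert: Hardness H = 3292 MPa = 3.292e+09 Pa.
Collected in SI base units: W = 52.49 N, H = 3.292e+09 Pa, K = 1.270e-04.
Archard volume V = K·W·L/H = 1.270e-04 · 52.49 · 7.274 / 3.292e+09 = 1.473e-11 m³.

value=1.473e-11 m^3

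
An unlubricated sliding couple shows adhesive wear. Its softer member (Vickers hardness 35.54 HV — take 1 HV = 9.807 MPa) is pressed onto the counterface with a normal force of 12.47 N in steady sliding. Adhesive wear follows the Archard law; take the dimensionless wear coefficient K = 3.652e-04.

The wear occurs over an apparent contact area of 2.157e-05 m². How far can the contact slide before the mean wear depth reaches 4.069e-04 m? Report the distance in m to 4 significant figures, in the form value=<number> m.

Each operation keeps exact precision — intermediate values appear rounded. Rounded just once: four significant digits.
Convert: Hardness H = 35.54 HV × 9.807 MPa/HV = 348.5 MPa = 3.485e+08 Pa.
SI base units throughout: W = 12.47 N, H = 3.485e+08 Pa, K = 3.652e-04.
Volume at the limit: V_lim = h_lim·A = 4.069e-04 · 2.157e-05 = 8.777e-09 m³.
Inverting, life L = V_lim·H/(K·W) = 8.777e-09 · 3.485e+08 / (3.652e-04 · 12.47) = 671.7 m.

value=671.7 m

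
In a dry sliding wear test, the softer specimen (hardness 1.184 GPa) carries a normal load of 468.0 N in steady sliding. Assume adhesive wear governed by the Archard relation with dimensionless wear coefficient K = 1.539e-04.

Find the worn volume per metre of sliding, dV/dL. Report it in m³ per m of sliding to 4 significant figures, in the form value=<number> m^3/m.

value=6.083e-11 m^3/m

Intermediates are shown rounded — each operation carries full float precision; one last rounding, at 4 significant figures.
Hardness H = 1.184 GPa = 1.184e+09 Pa.
Collected in SI base units: W = 468.0 N, H = 1.184e+09 Pa, K = 1.539e-04.
Wear rate dV/dL = K·W/H (independent of L): 1.539e-04 · 468.0 / 1.184e+09 = 6.083e-11 m³/m.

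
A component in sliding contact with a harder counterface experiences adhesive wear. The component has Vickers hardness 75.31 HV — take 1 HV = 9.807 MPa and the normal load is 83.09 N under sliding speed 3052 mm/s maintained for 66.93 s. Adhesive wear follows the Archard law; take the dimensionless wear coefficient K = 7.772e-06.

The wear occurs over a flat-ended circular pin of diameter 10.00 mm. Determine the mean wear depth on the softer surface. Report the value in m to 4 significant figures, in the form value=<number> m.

Intermediate values are displayed rounded, and all arithmetic holds exact precision. Rounded once at the end, at 4 significant figures.
Sliding speed v = 3052 mm/s = 3.052 m/s. Distance covered L = v·t = 3.052 m/s × 66.93 s = 204.3 m.
Hardness H = 75.31 HV × 9.807 MPa/HV = 738.6 MPa = 7.386e+08 Pa.
Pin diameter d = 10.00 mm = 0.01000 m. Contact area A = π·d²/4 = π·(0.01000 m)²/4 = 7.854e-05 m².
In SI base units: W = 83.09 N, H = 7.386e+08 Pa, K = 7.772e-06.
Archard relation: V = K·W·L/H = 7.772e-06 · 83.09 · 204.3 / 7.386e+08 = 1.786e-10 m³.
Average depth h = V/A = 1.786e-10 / 7.854e-05 = 2.274e-06 m.

value=2.274e-06 m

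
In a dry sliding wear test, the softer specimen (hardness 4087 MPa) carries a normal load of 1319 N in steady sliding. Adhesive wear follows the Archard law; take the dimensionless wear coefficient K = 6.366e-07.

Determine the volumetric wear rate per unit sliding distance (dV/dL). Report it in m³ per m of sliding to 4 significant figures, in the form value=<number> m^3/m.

Each operation maintains full float precision. Intermediate values are shown rounded — one last rounding to four significant figures.
Hardness H = 4087 MPa = 4.087e+09 Pa.
Working in SI base units: W = 1319 N, H = 4.087e+09 Pa, K = 6.366e-07.
The wear rate dV/dL = K·W/H, per unit distance: 6.366e-07 · 1319 / 4.087e+09 = 2.055e-13 m³/m.

value=2.055e-13 m^3/m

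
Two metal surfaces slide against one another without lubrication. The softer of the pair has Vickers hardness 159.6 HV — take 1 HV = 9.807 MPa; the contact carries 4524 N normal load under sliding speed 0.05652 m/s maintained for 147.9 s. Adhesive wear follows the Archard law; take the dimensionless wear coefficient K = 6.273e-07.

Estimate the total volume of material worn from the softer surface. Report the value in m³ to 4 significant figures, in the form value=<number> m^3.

value=1.516e-11 m^3

The computation carries full precision — printed values are rounded. Rounded once at the end to 4 significant figures.
Convert: The distance L = v·t = 0.05652 m/s × 147.9 s = 8.359 m.
Convert: Hardness H = 159.6 HV × 9.807 MPa/HV = 1565 MPa = 1.565e+09 Pa.
Collected in SI base units: W = 4524 N, H = 1.565e+09 Pa, K = 6.273e-07.
The Archard volume V = K·W·L/H = 6.273e-07 · 4524 · 8.359 / 1.565e+09 = 1.516e-11 m³.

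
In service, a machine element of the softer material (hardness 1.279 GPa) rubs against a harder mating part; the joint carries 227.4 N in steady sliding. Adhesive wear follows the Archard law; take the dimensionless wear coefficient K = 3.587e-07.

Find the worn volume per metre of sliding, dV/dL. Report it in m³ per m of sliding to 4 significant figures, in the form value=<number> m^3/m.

value=6.378e-14 m^3/m

Intermediate values are displayed rounded, and the algebra maintains full precision, and a single final rounding to 4 significant figures.
Hardness H = 1.279 GPa = 1.279e+09 Pa.
Restated in SI base units: W = 227.4 N, H = 1.279e+09 Pa, K = 3.587e-07.
Sliding wear rate dV/dL = K·W/H, per unit distance: 3.587e-07 · 227.4 / 1.279e+09 = 6.378e-14 m³/m.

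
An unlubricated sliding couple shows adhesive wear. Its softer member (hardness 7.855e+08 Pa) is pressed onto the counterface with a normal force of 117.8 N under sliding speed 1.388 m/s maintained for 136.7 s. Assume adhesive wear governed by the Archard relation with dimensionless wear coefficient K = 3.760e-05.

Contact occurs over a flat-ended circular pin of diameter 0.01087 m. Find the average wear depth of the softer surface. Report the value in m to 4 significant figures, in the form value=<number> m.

All arithmetic keeps full float precision. Intermediate values appear rounded; rounded just once, at four significant figures.
Convert: Sliding distance L = v·t = 1.388 m/s × 136.7 s = 189.7 m.
Convert: Contact area A = π·d²/4 = π·(0.01087 m)²/4 = 9.280e-05 m².
Restated in SI base units: W = 117.8 N, H = 7.855e+08 Pa, K = 3.760e-05.
Worn volume V = K·W·L/H = 3.760e-05 · 117.8 · 189.7 / 7.855e+08 = 1.070e-09 m³.
Depth h = V/A = 1.070e-09 / 9.280e-05 = 1.153e-05 m.

value=1.153e-05 m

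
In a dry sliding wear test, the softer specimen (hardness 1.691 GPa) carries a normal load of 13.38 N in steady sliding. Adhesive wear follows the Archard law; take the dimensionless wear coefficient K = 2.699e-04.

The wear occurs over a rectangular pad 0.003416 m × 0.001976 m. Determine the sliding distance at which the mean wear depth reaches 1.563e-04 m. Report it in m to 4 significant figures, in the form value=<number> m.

value=494.0 m

The algebra maintains full float precision, and shown intermediates are rounded. Rounded just once: four significant digits.
Hardness H = 1.691 GPa = 1.691e+09 Pa.
Contact area A = 0.003416 m × 0.001976 m = 6.750e-06 m².
In SI base units, W = 13.38 N, H = 1.691e+09 Pa, K = 2.699e-04.
Wearable volume V_lim = h_lim·A = 1.563e-04 · 6.750e-06 = 1.055e-09 m³.
Thus life L = V_lim·H/(K·W) = 1.055e-09 · 1.691e+09 / (2.699e-04 · 13.38) = 494.0 m.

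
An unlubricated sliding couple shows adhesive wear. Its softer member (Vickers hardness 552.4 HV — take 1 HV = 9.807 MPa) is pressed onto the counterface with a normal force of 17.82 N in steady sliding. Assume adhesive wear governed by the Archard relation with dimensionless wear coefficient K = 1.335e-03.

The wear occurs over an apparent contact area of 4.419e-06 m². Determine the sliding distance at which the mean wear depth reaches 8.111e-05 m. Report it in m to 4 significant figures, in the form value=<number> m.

value=81.62 m

Each operation carries exact precision, and intermediate values are displayed rounded. Rounded just once, at four significant figures.
Convert: Hardness H = 552.4 HV × 9.807 MPa/HV = 5417 MPa = 5.417e+09 Pa.
SI base units throughout: W = 17.82 N, H = 5.417e+09 Pa, K = 1.335e-03.
Limit volume V_lim = h_lim·A = 8.111e-05 · 4.419e-06 = 3.584e-10 m³.
Thus life L = V_lim·H/(K·W) = 3.584e-10 · 5.417e+09 / (1.335e-03 · 17.82) = 81.62 m.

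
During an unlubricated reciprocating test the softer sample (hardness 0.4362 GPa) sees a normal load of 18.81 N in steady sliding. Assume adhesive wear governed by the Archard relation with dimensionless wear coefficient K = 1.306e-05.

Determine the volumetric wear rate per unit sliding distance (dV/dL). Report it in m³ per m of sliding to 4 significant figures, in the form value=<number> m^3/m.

Every step maintains exact precision, and the intermediates are displayed rounded, and one final rounding: four significant digits.
Convert: Hardness H = 0.4362 GPa = 4.362e+08 Pa.
SI base units throughout: W = 18.81 N, H = 4.362e+08 Pa, K = 1.306e-05.
The wear rate dV/dL = K·W/H (no L dependence): 1.306e-05 · 18.81 / 4.362e+08 = 5.632e-13 m³/m.

value=5.632e-13 m^3/m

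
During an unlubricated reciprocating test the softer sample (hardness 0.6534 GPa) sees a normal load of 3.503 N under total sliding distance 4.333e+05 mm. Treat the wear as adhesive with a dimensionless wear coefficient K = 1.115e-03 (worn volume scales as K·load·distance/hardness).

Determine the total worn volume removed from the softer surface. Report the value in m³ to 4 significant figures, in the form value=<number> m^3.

value=2.590e-09 m^3

The intermediates are printed rounded, and the algebra runs at full precision — a lone final rounding: four significant digits.
Convert: Distance covered L = 4.333e+05 mm = 433.3 m.
Convert: Hardness H = 0.6534 GPa = 6.534e+08 Pa.
Expressed in SI base units: W = 3.503 N, H = 6.534e+08 Pa, K = 1.115e-03.
Archard volume V = K·W·L/H = 1.115e-03 · 3.503 · 433.3 / 6.534e+08 = 2.590e-09 m³.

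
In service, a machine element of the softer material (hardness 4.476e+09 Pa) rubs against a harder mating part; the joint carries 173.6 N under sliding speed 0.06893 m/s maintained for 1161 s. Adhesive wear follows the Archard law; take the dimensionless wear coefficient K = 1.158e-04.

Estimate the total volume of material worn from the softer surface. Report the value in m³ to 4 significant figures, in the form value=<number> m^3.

Intermediate values are shown rounded; the algebra maintains full float precision. Rounded once at the end, at 4 significant digits.
Total distance L = v·t = 0.06893 m/s × 1161 s = 80.03 m.
SI base units throughout: W = 173.6 N, H = 4.476e+09 Pa, K = 1.158e-04.
Archard volume V = K·W·L/H = 1.158e-04 · 173.6 · 80.03 / 4.476e+09 = 3.594e-10 m³.

value=3.594e-10 m^3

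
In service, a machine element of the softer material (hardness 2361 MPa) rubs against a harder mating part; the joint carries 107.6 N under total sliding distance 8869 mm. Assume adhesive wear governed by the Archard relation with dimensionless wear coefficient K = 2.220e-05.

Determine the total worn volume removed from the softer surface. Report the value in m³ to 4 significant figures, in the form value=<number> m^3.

Intermediate values appear rounded, and all arithmetic holds full float precision, and a lone final rounding: four significant digits.
Convert: The distance L = 8869 mm = 8.869 m.
Convert: Hardness H = 2361 MPa = 2.361e+09 Pa.
Working in SI base units: W = 107.6 N, H = 2.361e+09 Pa, K = 2.220e-05.
Archard volume V = K·W·L/H = 2.220e-05 · 107.6 · 8.869 / 2.361e+09 = 8.973e-12 m³.

value=8.973e-12 m^3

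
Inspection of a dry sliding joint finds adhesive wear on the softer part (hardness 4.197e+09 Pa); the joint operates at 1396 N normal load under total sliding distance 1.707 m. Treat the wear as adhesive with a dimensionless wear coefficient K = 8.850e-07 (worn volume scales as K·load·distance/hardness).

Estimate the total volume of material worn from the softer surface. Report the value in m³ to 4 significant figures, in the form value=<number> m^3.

Displayed values are rounded. Every step holds full precision, and rounded once at the end, at 4 significant digits.
In SI base units, W = 1396 N, H = 4.197e+09 Pa, K = 8.850e-07.
Worn volume V = K·W·L/H = 8.850e-07 · 1396 · 1.707 / 4.197e+09 = 5.025e-13 m³.

value=5.025e-13 m^3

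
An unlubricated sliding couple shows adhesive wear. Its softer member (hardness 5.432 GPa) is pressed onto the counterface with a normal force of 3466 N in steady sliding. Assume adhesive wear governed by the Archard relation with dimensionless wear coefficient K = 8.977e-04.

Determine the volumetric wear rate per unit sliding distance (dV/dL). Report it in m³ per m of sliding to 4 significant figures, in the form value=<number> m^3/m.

The algebra keeps full precision; intermediate values appear rounded; a single final rounding: four significant figures.
Hardness H = 5.432 GPa = 5.432e+09 Pa.
Restated in SI base units: W = 3466 N, H = 5.432e+09 Pa, K = 8.977e-04.
Rate of wear dV/dL = K·W/H, per unit distance: 8.977e-04 · 3466 / 5.432e+09 = 5.728e-10 m³/m.

value=5.728e-10 m^3/m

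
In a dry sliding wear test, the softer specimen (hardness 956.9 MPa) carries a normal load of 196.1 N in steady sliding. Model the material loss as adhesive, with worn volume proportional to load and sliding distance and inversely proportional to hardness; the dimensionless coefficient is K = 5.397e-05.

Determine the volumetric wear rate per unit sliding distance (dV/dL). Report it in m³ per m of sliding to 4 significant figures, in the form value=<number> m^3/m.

All working math carries full float precision — the intermediates are displayed rounded — one final rounding, at 4 significant digits.
Hardness H = 956.9 MPa = 9.569e+08 Pa.
Collected in SI base units: W = 196.1 N, H = 9.569e+08 Pa, K = 5.397e-05.
Volumetric rate dV/dL = K·W/H — distance-free: 5.397e-05 · 196.1 / 9.569e+08 = 1.106e-11 m³/m.

value=1.106e-11 m^3/m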